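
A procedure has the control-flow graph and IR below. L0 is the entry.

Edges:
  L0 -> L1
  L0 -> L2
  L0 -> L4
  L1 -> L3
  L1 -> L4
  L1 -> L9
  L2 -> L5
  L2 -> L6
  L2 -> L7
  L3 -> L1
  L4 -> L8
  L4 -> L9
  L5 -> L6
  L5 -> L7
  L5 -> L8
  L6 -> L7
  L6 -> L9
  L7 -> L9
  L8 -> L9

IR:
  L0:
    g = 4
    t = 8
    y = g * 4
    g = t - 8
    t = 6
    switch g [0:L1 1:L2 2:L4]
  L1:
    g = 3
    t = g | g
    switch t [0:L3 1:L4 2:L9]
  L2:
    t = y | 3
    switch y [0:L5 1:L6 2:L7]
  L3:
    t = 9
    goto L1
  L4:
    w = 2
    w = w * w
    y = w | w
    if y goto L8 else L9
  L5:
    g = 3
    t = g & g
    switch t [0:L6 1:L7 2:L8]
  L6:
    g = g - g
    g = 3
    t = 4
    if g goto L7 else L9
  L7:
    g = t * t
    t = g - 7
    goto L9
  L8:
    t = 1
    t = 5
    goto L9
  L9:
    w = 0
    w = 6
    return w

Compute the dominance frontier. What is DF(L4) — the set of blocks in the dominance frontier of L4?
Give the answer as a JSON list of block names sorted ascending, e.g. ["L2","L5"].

idom tree: L1←L0 L2←L0 L3←L1 L4←L0 L5←L2 L6←L2 L7←L2 L8←L0 L9←L0
Dom at joins:
  L1: preds {L0,L3}: {L0} ∩ {L0,L1,L3} = {L0}; idom=L0
  L4: preds {L0,L1}: {L0} ∩ {L0,L1} = {L0}; idom=L0
  L6: preds {L2,L5}: {L0,L2} ∩ {L0,L2,L5} = {L0,L2}; idom=L2
  L7: preds {L2,L5,L6}: {L0,L2} ∩ {L0,L2,L5} ∩ {L0,L2,L6} = {L0,L2}; idom=L2
  L8: preds {L4,L5}: {L0,L4} ∩ {L0,L2,L5} = {L0}; idom=L0
  L9: preds {L1,L4,L6,L7,L8}: {L0,L1} ∩ {L0,L4} ∩ {L0,L2,L6} ∩ {L0,L2,L7} ∩ {L0,L8} = {L0}; idom=L0

DF derivation:
  join L1 pred L0: · stop@L0
  join L1 pred L3: L3→L1 stop@L0
  join L4 pred L0: · stop@L0
  join L4 pred L1: L1 stop@L0
  join L6 pred L2: · stop@L2
  join L6 pred L5: L5 stop@L2
  join L7 pred L2: · stop@L2
  join L7 pred L5: L5 stop@L2
  join L7 pred L6: L6 stop@L2
  join L8 pred L4: L4 stop@L0
  join L8 pred L5: L5→L2 stop@L0
  join L9 pred L1: L1 stop@L0
  join L9 pred L4: L4 stop@L0
  join L9 pred L6: L6→L2 stop@L0
  join L9 pred L7: L7→L2 stop@L0
  join L9 pred L8: L8 stop@L0
  DF(L0)=∅
  DF(L1)={L1,L4,L9}
  DF(L2)={L8,L9}
  DF(L3)={L1}
  DF(L4)={L8,L9}
  DF(L5)={L6,L7,L8}
  DF(L6)={L7,L9}
  DF(L7)={L9}
  DF(L8)={L9}
  DF(L9)=∅

DF(L4) = ["L8", "L9"]

Answer: ["L8", "L9"]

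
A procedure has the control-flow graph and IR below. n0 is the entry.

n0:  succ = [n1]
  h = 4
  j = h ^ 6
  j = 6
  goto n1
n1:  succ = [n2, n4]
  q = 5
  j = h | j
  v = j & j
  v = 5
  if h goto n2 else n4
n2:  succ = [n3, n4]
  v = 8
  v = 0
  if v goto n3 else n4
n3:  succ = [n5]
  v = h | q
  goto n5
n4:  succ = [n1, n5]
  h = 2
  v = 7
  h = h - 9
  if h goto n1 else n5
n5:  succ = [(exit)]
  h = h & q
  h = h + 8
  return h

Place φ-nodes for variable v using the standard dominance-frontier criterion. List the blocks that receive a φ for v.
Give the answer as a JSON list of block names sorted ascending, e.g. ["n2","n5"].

idom tree: n1←n0 n2←n1 n3←n2 n4←n1 n5←n1
Join-block Dom:
  n1: preds {n0,n4}: {n0} ∩ {n0,n1,n4} = {n0}; idom=n0
  n4: preds {n1,n2}: {n0,n1} ∩ {n0,n1,n2} = {n0,n1}; idom=n1
  n5: preds {n3,n4}: {n0,n1,n2,n3} ∩ {n0,n1,n4} = {n0,n1}; idom=n1

Frontier:
  join n1 pred n0: · stop@n0
  join n1 pred n4: n4→n1 stop@n0
  join n4 pred n1: · stop@n1
  join n4 pred n2: n2 stop@n1
  join n5 pred n3: n3→n2 stop@n1
  join n5 pred n4: n4 stop@n1
  n0: DF=∅
  n1: DF={n1}
  n2: DF={n4,n5}
  n3: DF={n5}
  n4: DF={n1,n5}
  n5: DF=∅

φ for v: defs {n1,n2,n3,n4}
  DF⁺ = {n1,n4,n5}

Answer: ["n1", "n4", "n5"]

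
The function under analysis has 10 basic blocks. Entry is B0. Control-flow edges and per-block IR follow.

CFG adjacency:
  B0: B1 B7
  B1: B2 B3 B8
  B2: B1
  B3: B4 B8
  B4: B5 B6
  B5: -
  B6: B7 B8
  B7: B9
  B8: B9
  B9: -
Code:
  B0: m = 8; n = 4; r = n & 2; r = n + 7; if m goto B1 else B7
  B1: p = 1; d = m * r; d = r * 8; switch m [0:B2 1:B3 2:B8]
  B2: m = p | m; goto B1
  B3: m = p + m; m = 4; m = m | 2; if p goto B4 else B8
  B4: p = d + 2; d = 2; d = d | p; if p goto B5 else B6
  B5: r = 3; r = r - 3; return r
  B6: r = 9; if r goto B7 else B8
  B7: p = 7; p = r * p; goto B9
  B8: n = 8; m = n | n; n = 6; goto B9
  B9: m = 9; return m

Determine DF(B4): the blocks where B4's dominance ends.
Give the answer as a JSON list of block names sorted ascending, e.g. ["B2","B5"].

idom tree: B1←B0 B2←B1 B3←B1 B4←B3 B5←B4 B6←B4 B7←B0 B8←B1 B9←B0
Join-block Dom:
  B1: preds {B0,B2}: {B0} ∩ {B0,B1,B2} = {B0}; idom=B0
  B7: preds {B0,B6}: {B0} ∩ {B0,B1,B3,B4,B6} = {B0}; idom=B0
  B8: preds {B1,B3,B6}: {B0,B1} ∩ {B0,B1,B3} ∩ {B0,B1,B3,B4,B6} = {B0,B1}; idom=B1
  B9: preds {B7,B8}: {B0,B7} ∩ {B0,B1,B8} = {B0}; idom=B0

DF derivation:
  B1←B0: walk · to B0
  B1←B2: walk B2→B1 to B0
  B7←B0: walk · to B0
  B7←B6: walk B6→B4→B3→B1 to B0
  B8←B1: walk · to B1
  B8←B3: walk B3 to B1
  B8←B6: walk B6→B4→B3 to B1
  B9←B7: walk B7 to B0
  B9←B8: walk B8→B1 to B0
  B0: DF=∅
  B1: DF={B1,B7,B9}
  B2: DF={B1}
  B3: DF={B7,B8}
  B4: DF={B7,B8}
  B5: DF=∅
  B6: DF={B7,B8}
  B7: DF={B9}
  B8: DF={B9}
  B9: DF=∅

DF(B4) = ["B7", "B8"]

Answer: ["B7", "B8"]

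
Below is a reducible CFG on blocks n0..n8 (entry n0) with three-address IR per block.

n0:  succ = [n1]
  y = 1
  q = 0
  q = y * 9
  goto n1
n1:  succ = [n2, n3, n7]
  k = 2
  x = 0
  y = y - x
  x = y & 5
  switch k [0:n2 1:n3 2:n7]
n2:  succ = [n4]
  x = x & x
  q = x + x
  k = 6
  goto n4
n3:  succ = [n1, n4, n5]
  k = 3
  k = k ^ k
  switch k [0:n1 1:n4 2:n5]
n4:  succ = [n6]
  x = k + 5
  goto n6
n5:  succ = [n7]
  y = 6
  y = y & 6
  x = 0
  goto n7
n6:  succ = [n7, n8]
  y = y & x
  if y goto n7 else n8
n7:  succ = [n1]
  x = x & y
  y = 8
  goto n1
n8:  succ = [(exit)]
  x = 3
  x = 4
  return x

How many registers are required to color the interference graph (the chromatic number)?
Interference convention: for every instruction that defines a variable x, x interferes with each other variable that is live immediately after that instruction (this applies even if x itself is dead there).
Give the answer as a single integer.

def/use:
  n0: {q,y} / ∅
  n1: {k,x,y} / {y}
  n2: {k,q,x} / {x}
  n3: {k} / ∅
  n4: {x} / {k}
  n5: {x,y} / ∅
  n6: {y} / {x,y}
  n7: {x,y} / {x,y}
  n8: {x} / ∅

Live sets:
  n0: in=∅ out={y}
  n1: in={y} out={x,y}
  n2: in={x,y} out={k,y}
  n3: in={y} out={k,y}
  n4: in={k,y} out={x,y}
  n5: in=∅ out={x,y}
  n6: in={x,y} out={x,y}
  n7: in={x,y} out={y}
  n8: in=∅ out=∅

Interfere edges:
  k: {x,y}
  q: {y}
  x: {k,y}
  y: {k,q,x}

Colouring:
  {k,x,y} pairwise interfere (3-clique) ⇒ χ ≥ 3
  assign k→r1 q→r1 x→r2 y→r0 — no edge inside a register ⇒ χ ≤ 3
  χ = 3

Answer: 3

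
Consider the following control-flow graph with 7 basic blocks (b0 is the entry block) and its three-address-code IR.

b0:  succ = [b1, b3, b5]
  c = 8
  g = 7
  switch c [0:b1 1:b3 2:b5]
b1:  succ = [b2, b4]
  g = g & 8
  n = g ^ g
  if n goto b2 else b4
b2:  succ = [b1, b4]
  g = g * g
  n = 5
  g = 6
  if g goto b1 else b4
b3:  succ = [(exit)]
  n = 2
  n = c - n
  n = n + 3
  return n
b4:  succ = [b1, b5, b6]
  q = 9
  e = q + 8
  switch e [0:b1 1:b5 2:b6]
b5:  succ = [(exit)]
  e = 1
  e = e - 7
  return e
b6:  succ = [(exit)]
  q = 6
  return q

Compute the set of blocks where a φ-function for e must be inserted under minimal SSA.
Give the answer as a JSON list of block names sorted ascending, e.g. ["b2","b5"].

Answer: ["b1", "b5"]

Analysis:
idom tree: b1←b0 b2←b1 b3←b0 b4←b1 b5←b0 b6←b4
Dom∩ at merges:
  b1: preds {b0,b2,b4}: {b0} ∩ {b0,b1,b2} ∩ {b0,b1,b4} = {b0}; idom=b0
  b4: preds {b1,b2}: {b0,b1} ∩ {b0,b1,b2} = {b0,b1}; idom=b1
  b5: preds {b0,b4}: {b0} ∩ {b0,b1,b4} = {b0}; idom=b0

DF walk-up:
  b1←b0: walk · to b0
  b1←b2: walk b2→b1 to b0
  b1←b4: walk b4→b1 to b0
  b4←b1: walk · to b1
  b4←b2: walk b2 to b1
  b5←b0: walk · to b0
  b5←b4: walk b4→b1 to b0
  DF(b0)=∅
  DF(b1)={b1,b5}
  DF(b2)={b1,b4}
  DF(b3)=∅
  DF(b4)={b1,b5}
  DF(b5)=∅
  DF(b6)=∅

φ for e: defs {b4,b5}
  DF⁺ = {b1,b5}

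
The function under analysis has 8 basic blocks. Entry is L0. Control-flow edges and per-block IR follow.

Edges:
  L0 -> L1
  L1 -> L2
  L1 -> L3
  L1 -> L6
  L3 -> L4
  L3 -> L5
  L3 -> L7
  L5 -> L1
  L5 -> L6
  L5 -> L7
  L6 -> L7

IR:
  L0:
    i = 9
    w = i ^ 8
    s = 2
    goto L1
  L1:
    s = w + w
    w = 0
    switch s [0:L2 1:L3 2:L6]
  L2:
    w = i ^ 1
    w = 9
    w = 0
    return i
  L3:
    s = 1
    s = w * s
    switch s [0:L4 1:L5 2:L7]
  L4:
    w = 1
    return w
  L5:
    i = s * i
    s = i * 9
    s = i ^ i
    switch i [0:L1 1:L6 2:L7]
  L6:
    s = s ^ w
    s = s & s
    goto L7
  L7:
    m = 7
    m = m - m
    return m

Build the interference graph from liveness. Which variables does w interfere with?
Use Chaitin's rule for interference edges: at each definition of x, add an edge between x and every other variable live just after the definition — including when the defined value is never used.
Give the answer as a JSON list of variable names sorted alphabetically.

def/use:
  L0: def={i,s,w} ue=∅
  L1: def={s,w} ue={w}
  L2: def={w} ue={i}
  L3: def={s} ue={w}
  L4: def={w} ue=∅
  L5: def={i,s} ue={i,s}
  L6: def={s} ue={s,w}
  L7: def={m} ue=∅

Live sets:
  live L0: ∅→{i,w}
  live L1: {i,w}→{i,s,w}
  live L2: {i}→∅
  live L3: {i,w}→{i,s,w}
  live L4: ∅→∅
  live L5: {i,s,w}→{i,s,w}
  live L6: {s,w}→∅
  live L7: ∅→∅

Interfere edges:
  i↔{s,w}
  m↔∅
  s↔{i,w}
  w↔{i,s}

N(w) = ["i", "s"]

Answer: ["i", "s"]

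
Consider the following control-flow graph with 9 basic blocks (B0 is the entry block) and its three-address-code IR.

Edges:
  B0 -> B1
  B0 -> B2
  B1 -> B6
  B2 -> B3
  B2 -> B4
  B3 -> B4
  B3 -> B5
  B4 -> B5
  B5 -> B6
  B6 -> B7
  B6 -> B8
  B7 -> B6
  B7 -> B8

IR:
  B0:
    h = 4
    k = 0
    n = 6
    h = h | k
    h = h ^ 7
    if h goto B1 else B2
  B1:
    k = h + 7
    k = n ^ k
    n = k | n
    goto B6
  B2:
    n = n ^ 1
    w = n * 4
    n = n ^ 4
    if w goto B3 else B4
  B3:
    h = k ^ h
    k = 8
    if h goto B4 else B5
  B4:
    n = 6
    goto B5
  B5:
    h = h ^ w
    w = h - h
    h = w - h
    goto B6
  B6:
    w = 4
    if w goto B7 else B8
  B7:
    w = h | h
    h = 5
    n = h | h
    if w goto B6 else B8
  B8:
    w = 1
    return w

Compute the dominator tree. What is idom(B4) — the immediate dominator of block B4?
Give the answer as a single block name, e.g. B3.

Answer: B2

Analysis:
idom tree: B1←B0 B2←B0 B3←B2 B4←B2 B5←B2 B6←B0 B7←B6 B8←B6
Dom∩ at merges:
  B4: preds {B2,B3}: {B0,B2} ∩ {B0,B2,B3} = {B0,B2}; idom=B2
  B5: preds {B3,B4}: {B0,B2,B3} ∩ {B0,B2,B4} = {B0,B2}; idom=B2
  B6: preds {B1,B5,B7}: {B0,B1} ∩ {B0,B2,B5} ∩ {B0,B6,B7} = {B0}; idom=B0
  B8: preds {B6,B7}: {B0,B6} ∩ {B0,B6,B7} = {B0,B6}; idom=B6

idom(B4) = B2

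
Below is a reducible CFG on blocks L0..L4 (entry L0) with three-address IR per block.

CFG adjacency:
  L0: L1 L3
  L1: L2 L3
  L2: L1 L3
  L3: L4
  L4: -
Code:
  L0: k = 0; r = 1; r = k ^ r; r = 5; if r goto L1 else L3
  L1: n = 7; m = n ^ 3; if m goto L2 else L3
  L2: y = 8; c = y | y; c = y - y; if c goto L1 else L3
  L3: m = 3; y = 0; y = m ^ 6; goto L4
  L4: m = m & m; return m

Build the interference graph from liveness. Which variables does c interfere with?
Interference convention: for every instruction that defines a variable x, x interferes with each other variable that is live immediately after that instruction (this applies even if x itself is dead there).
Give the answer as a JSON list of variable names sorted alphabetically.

Answer: ["y"]

Analysis:
Per-block:
  L0: def={k,r} ue=∅
  L1: def={m,n} ue=∅
  L2: def={c,y} ue=∅
  L3: def={m,y} ue=∅
  L4: def={m} ue={m}

Liveness:
  L0: in=∅ out=∅
  L1: in=∅ out=∅
  L2: in=∅ out=∅
  L3: in=∅ out={m}
  L4: in={m} out=∅

Interfere edges:
  c↔{y}
  k↔{r}
  m↔{y}
  n↔∅
  r↔{k}
  y↔{c,m}

N(c) = ["y"]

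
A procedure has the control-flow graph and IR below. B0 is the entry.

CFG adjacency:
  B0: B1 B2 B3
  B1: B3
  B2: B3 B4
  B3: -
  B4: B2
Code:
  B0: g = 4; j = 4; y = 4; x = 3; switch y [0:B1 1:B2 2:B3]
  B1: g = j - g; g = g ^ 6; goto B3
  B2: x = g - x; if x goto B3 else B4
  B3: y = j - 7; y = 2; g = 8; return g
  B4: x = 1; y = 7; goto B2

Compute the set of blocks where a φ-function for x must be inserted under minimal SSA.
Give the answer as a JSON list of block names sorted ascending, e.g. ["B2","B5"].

Answer: ["B2", "B3"]

Analysis:
idom tree: B1←B0 B2←B0 B3←B0 B4←B2
Dom at joins:
  B2: preds {B0,B4}: {B0} ∩ {B0,B2,B4} = {B0}; idom=B0
  B3: preds {B0,B1,B2}: {B0} ∩ {B0,B1} ∩ {B0,B2} = {B0}; idom=B0

DF walk-up:
  B2←B0: walk · to B0
  B2←B4: walk B4→B2 to B0
  B3←B0: walk · to B0
  B3←B1: walk B1 to B0
  B3←B2: walk B2 to B0
  DF(B0)=∅
  DF(B1)={B3}
  DF(B2)={B2,B3}
  DF(B3)=∅
  DF(B4)={B2}

φ for x: defs {B0,B2,B4}
  DF⁺ = {B2,B3}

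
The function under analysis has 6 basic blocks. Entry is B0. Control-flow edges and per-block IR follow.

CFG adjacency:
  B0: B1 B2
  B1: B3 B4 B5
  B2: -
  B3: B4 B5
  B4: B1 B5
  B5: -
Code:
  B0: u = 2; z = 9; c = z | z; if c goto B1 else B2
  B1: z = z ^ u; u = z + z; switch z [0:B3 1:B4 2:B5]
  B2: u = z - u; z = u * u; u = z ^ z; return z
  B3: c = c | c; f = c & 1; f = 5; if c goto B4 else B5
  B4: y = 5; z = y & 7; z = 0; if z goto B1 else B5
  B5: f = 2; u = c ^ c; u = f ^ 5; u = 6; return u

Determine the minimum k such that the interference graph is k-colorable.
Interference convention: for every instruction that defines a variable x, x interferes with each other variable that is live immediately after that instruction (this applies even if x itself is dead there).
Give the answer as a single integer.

def/use:
  B0: {c,u,z} / ∅
  B1: {u,z} / {u,z}
  B2: {u,z} / {u,z}
  B3: {c,f} / {c}
  B4: {y,z} / ∅
  B5: {f,u} / {c}

Live sets:
  B0 li=∅ lo={c,u,z}
  B1 li={c,u,z} lo={c,u}
  B2 li={u,z} lo=∅
  B3 li={c,u} lo={c,u}
  B4 li={c,u} lo={c,u,z}
  B5 li={c} lo=∅

Conflict graph:
  c: {f,u,y,z}
  f: {c,u}
  u: {c,f,y,z}
  y: {c,u}
  z: {c,u}

Registers:
  lower bound: {c,f,u} mutually conflict ⇒ χ ≥ 3
  assign c→c0 f→c2 u→c1 y→c2 z→c2 — no edge inside a register ⇒ χ ≤ 3
  χ = 3

Answer: 3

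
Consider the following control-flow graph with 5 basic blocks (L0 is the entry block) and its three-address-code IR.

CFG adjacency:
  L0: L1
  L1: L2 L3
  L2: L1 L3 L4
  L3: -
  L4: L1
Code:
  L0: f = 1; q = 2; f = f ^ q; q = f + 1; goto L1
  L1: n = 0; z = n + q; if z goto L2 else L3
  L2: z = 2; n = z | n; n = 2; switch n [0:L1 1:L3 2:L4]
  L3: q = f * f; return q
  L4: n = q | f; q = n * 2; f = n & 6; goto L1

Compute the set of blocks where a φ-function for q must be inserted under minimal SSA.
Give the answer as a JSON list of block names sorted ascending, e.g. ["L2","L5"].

Answer: ["L1"]

Analysis:
idom tree: L1←L0 L2←L1 L3←L1 L4←L2
Dom at joins:
  L1: preds {L0,L2,L4}: {L0} ∩ {L0,L1,L2} ∩ {L0,L1,L2,L4} = {L0}; idom=L0
  L3: preds {L1,L2}: {L0,L1} ∩ {L0,L1,L2} = {L0,L1}; idom=L1

DF walk-up:
  join L1 pred L0: · stop@L0
  join L1 pred L2: L2→L1 stop@L0
  join L1 pred L4: L4→L2→L1 stop@L0
  join L3 pred L1: · stop@L1
  join L3 pred L2: L2 stop@L1
  L0 → ∅
  L1 → {L1}
  L2 → {L1,L3}
  L3 → ∅
  L4 → {L1}

φ for q: defs {L0,L3,L4}
  DF⁺ = {L1}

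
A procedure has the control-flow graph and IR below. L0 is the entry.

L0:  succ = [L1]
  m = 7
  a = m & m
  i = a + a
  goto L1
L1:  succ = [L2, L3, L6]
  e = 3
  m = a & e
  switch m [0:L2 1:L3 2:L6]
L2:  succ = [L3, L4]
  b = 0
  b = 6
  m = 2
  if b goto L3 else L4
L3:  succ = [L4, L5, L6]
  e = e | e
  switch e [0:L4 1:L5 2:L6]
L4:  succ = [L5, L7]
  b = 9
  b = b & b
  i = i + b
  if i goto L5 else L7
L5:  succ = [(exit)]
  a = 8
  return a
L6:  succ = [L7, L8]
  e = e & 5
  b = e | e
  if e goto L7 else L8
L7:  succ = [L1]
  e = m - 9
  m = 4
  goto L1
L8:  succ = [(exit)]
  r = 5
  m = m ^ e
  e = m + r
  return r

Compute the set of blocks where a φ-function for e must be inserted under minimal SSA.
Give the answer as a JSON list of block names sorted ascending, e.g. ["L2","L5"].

idom tree: L1←L0 L2←L1 L3←L1 L4←L1 L5←L1 L6←L1 L7←L1 L8←L6
Join-block Dom:
  L1: preds {L0,L7}: {L0} ∩ {L0,L1,L7} = {L0}; idom=L0
  L3: preds {L1,L2}: {L0,L1} ∩ {L0,L1,L2} = {L0,L1}; idom=L1
  L4: preds {L2,L3}: {L0,L1,L2} ∩ {L0,L1,L3} = {L0,L1}; idom=L1
  L5: preds {L3,L4}: {L0,L1,L3} ∩ {L0,L1,L4} = {L0,L1}; idom=L1
  L6: preds {L1,L3}: {L0,L1} ∩ {L0,L1,L3} = {L0,L1}; idom=L1
  L7: preds {L4,L6}: {L0,L1,L4} ∩ {L0,L1,L6} = {L0,L1}; idom=L1

Frontier:
  join L1 pred L0: · stop@L0
  join L1 pred L7: L7→L1 stop@L0
  join L3 pred L1: · stop@L1
  join L3 pred L2: L2 stop@L1
  join L4 pred L2: L2 stop@L1
  join L4 pred L3: L3 stop@L1
  join L5 pred L3: L3 stop@L1
  join L5 pred L4: L4 stop@L1
  join L6 pred L1: · stop@L1
  join L6 pred L3: L3 stop@L1
  join L7 pred L4: L4 stop@L1
  join L7 pred L6: L6 stop@L1
  L0 → ∅
  L1 → {L1}
  L2 → {L3,L4}
  L3 → {L4,L5,L6}
  L4 → {L5,L7}
  L5 → ∅
  L6 → {L7}
  L7 → {L1}
  L8 → ∅

φ for e: defs {L1,L3,L6,L7,L8}
  DF⁺ = {L1,L4,L5,L6,L7}

Answer: ["L1", "L4", "L5", "L6", "L7"]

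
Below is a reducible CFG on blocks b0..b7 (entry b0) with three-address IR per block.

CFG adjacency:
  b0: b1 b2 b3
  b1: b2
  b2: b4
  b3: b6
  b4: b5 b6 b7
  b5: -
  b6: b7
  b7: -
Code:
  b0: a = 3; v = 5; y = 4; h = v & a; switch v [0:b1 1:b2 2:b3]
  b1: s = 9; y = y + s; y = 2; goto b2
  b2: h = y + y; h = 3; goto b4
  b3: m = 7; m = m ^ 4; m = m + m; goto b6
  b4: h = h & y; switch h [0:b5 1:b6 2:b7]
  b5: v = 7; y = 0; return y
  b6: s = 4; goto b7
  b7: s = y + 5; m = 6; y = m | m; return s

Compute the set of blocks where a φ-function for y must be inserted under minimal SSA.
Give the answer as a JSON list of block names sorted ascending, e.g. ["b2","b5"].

Answer: ["b2", "b6", "b7"]

Derivation:
idom tree: b1←b0 b2←b0 b3←b0 b4←b2 b5←b4 b6←b0 b7←b0
Dom∩ at merges:
  b2: preds {b0,b1}: {b0} ∩ {b0,b1} = {b0}; idom=b0
  b6: preds {b3,b4}: {b0,b3} ∩ {b0,b2,b4} = {b0}; idom=b0
  b7: preds {b4,b6}: {b0,b2,b4} ∩ {b0,b6} = {b0}; idom=b0

DF derivation:
  join b2 pred b0: · stop@b0
  join b2 pred b1: b1 stop@b0
  join b6 pred b3: b3 stop@b0
  join b6 pred b4: b4→b2 stop@b0
  join b7 pred b4: b4→b2 stop@b0
  join b7 pred b6: b6 stop@b0
  b0: DF=∅
  b1: DF={b2}
  b2: DF={b6,b7}
  b3: DF={b6}
  b4: DF={b6,b7}
  b5: DF=∅
  b6: DF={b7}
  b7: DF=∅

φ for y: defs {b0,b1,b5,b7}
  DF⁺ = {b2,b6,b7}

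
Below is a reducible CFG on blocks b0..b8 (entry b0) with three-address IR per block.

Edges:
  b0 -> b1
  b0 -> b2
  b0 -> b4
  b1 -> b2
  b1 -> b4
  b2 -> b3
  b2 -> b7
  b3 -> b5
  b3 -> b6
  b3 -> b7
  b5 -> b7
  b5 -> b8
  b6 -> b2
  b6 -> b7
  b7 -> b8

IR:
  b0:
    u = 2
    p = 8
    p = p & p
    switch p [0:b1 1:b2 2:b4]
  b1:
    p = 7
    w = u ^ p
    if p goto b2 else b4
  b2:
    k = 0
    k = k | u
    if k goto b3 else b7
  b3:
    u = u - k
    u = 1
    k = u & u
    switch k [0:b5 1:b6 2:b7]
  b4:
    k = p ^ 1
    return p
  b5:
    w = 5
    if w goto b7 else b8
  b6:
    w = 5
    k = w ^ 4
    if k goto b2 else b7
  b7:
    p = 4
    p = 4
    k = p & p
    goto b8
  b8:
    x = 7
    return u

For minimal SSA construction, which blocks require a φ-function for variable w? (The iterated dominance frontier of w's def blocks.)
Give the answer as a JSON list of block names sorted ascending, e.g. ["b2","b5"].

Answer: ["b2", "b4", "b7", "b8"]

Working:
idom tree: b1←b0 b2←b0 b3←b2 b4←b0 b5←b3 b6←b3 b7←b2 b8←b2
Dom at joins:
  b2: preds {b0,b1,b6}: {b0} ∩ {b0,b1} ∩ {b0,b2,b3,b6} = {b0}; idom=b0
  b4: preds {b0,b1}: {b0} ∩ {b0,b1} = {b0}; idom=b0
  b7: preds {b2,b3,b5,b6}: {b0,b2} ∩ {b0,b2,b3} ∩ {b0,b2,b3,b5} ∩ {b0,b2,b3,b6} = {b0,b2}; idom=b2
  b8: preds {b5,b7}: {b0,b2,b3,b5} ∩ {b0,b2,b7} = {b0,b2}; idom=b2

Frontier:
  join b2 pred b0: · stop@b0
  join b2 pred b1: b1 stop@b0
  join b2 pred b6: b6→b3→b2 stop@b0
  join b4 pred b0: · stop@b0
  join b4 pred b1: b1 stop@b0
  join b7 pred b2: · stop@b2
  join b7 pred b3: b3 stop@b2
  join b7 pred b5: b5→b3 stop@b2
  join b7 pred b6: b6→b3 stop@b2
  join b8 pred b5: b5→b3 stop@b2
  join b8 pred b7: b7 stop@b2
  b0 → ∅
  b1 → {b2,b4}
  b2 → {b2}
  b3 → {b2,b7,b8}
  b4 → ∅
  b5 → {b7,b8}
  b6 → {b2,b7}
  b7 → {b8}
  b8 → ∅

φ for w: defs {b1,b5,b6}
  DF⁺ = {b2,b4,b7,b8}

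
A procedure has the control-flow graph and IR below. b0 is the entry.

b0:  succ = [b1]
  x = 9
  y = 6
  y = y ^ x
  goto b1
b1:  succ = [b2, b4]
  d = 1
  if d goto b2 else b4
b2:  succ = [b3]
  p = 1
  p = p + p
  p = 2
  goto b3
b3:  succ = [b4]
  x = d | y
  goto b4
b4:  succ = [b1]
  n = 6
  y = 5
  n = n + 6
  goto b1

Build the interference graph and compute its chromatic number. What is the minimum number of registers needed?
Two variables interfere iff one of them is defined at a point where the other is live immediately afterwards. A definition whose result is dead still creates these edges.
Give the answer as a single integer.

def/use:
  b0 def {x,y} use ∅
  b1 def {d} use ∅
  b2 def {p} use ∅
  b3 def {x} use {d,y}
  b4 def {n,y} use ∅

Liveness:
  b0: in=∅ out={y}
  b1: in={y} out={d,y}
  b2: in={d,y} out={d,y}
  b3: in={d,y} out=∅
  b4: in=∅ out={y}

Interference:
  d — {p,y}
  n — {y}
  p — {d,y}
  x — {y}
  y — {d,n,p,x}

Registers:
  clique {d,p,y} ⇒ need ≥ 3
  3-colouring: r0={y}  r1={d,n,x}  r2={p}
  χ = 3

Answer: 3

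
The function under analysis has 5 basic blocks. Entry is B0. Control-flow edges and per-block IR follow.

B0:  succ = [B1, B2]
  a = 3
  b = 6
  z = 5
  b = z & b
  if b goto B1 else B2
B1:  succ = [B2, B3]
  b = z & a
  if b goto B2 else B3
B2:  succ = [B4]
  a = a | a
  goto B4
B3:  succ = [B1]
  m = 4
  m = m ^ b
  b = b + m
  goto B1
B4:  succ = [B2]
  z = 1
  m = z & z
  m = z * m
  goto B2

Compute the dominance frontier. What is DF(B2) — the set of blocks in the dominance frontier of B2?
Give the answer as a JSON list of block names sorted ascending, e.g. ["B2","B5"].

Answer: ["B2"]

Working:
idom tree: B1←B0 B2←B0 B3←B1 B4←B2
Join-block Dom:
  B1: preds {B0,B3}: {B0} ∩ {B0,B1,B3} = {B0}; idom=B0
  B2: preds {B0,B1,B4}: {B0} ∩ {B0,B1} ∩ {B0,B2,B4} = {B0}; idom=B0

DF derivation:
  B1←B0: walk · to B0
  B1←B3: walk B3→B1 to B0
  B2←B0: walk · to B0
  B2←B1: walk B1 to B0
  B2←B4: walk B4→B2 to B0
  B0: DF=∅
  B1: DF={B1,B2}
  B2: DF={B2}
  B3: DF={B1}
  B4: DF={B2}

DF(B2) = ["B2"]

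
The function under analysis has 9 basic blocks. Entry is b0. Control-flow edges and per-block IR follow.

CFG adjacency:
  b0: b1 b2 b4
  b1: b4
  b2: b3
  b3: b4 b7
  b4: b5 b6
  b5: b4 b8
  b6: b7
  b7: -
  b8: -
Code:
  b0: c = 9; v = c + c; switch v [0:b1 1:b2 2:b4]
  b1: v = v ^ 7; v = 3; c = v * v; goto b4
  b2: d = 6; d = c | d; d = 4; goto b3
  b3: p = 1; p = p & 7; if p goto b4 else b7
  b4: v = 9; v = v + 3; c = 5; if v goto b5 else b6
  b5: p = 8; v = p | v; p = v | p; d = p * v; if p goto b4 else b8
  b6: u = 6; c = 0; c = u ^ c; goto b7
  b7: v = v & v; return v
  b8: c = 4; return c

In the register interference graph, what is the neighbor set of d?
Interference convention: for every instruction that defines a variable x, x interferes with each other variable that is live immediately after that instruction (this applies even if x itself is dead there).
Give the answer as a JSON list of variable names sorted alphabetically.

Answer: ["c", "p", "v"]

Analysis:
def/use:
  b0: {c,v} / ∅
  b1: {c,v} / {v}
  b2: {d} / {c}
  b3: {p} / ∅
  b4: {c,v} / ∅
  b5: {d,p,v} / {v}
  b6: {c,u} / ∅
  b7: {v} / {v}
  b8: {c} / ∅

Live sets:
  b0 li=∅ lo={c,v}
  b1 li={v} lo=∅
  b2 li={c,v} lo={v}
  b3 li={v} lo={v}
  b4 li=∅ lo={v}
  b5 li={v} lo=∅
  b6 li={v} lo={v}
  b7 li={v} lo=∅
  b8 li=∅ lo=∅

Conflict graph:
  c↔{d,u,v}
  d↔{c,p,v}
  p↔{d,v}
  u↔{c,v}
  v↔{c,d,p,u}

N(d) = ["c", "p", "v"]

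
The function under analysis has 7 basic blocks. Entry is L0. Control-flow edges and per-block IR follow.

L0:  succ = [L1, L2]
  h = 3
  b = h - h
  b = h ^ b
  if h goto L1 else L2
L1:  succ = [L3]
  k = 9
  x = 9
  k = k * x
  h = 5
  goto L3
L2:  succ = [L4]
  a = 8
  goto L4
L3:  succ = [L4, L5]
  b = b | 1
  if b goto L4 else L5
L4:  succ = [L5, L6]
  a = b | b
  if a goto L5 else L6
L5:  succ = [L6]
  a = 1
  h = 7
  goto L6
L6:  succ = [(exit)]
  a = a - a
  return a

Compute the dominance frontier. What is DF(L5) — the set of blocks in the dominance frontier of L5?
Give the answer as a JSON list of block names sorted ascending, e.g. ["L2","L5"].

idom tree: L1←L0 L2←L0 L3←L1 L4←L0 L5←L0 L6←L0
Dom at joins:
  L4: preds {L2,L3}: {L0,L2} ∩ {L0,L1,L3} = {L0}; idom=L0
  L5: preds {L3,L4}: {L0,L1,L3} ∩ {L0,L4} = {L0}; idom=L0
  L6: preds {L4,L5}: {L0,L4} ∩ {L0,L5} = {L0}; idom=L0

Frontier:
  L4←L2: walk L2 to L0
  L4←L3: walk L3→L1 to L0
  L5←L3: walk L3→L1 to L0
  L5←L4: walk L4 to L0
  L6←L4: walk L4 to L0
  L6←L5: walk L5 to L0
  DF(L0)=∅
  DF(L1)={L4,L5}
  DF(L2)={L4}
  DF(L3)={L4,L5}
  DF(L4)={L5,L6}
  DF(L5)={L6}
  DF(L6)=∅

DF(L5) = ["L6"]

Answer: ["L6"]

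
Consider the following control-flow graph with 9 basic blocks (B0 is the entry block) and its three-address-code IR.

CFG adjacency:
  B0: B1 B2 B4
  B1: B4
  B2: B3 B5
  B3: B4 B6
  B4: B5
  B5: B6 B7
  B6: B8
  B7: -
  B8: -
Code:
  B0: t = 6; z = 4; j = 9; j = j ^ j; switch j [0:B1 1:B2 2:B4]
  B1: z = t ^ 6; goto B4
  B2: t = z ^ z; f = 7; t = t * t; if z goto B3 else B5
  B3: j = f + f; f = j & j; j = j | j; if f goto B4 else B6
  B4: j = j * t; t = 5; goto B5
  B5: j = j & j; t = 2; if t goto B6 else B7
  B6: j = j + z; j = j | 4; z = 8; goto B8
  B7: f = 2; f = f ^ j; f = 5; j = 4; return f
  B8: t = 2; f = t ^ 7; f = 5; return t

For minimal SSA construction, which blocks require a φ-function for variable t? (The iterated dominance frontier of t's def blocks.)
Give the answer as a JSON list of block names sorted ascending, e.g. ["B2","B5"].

Answer: ["B4", "B5", "B6"]

Working:
idom tree: B1←B0 B2←B0 B3←B2 B4←B0 B5←B0 B6←B0 B7←B5 B8←B6
Dom at joins:
  B4: preds {B0,B1,B3}: {B0} ∩ {B0,B1} ∩ {B0,B2,B3} = {B0}; idom=B0
  B5: preds {B2,B4}: {B0,B2} ∩ {B0,B4} = {B0}; idom=B0
  B6: preds {B3,B5}: {B0,B2,B3} ∩ {B0,B5} = {B0}; idom=B0

DF derivation:
  B4←B0: walk · to B0
  B4←B1: walk B1 to B0
  B4←B3: walk B3→B2 to B0
  B5←B2: walk B2 to B0
  B5←B4: walk B4 to B0
  B6←B3: walk B3→B2 to B0
  B6←B5: walk B5 to B0
  B0: DF=∅
  B1: DF={B4}
  B2: DF={B4,B5,B6}
  B3: DF={B4,B6}
  B4: DF={B5}
  B5: DF={B6}
  B6: DF=∅
  B7: DF=∅
  B8: DF=∅

φ for t: defs {B0,B2,B4,B5,B8}
  DF⁺ = {B4,B5,B6}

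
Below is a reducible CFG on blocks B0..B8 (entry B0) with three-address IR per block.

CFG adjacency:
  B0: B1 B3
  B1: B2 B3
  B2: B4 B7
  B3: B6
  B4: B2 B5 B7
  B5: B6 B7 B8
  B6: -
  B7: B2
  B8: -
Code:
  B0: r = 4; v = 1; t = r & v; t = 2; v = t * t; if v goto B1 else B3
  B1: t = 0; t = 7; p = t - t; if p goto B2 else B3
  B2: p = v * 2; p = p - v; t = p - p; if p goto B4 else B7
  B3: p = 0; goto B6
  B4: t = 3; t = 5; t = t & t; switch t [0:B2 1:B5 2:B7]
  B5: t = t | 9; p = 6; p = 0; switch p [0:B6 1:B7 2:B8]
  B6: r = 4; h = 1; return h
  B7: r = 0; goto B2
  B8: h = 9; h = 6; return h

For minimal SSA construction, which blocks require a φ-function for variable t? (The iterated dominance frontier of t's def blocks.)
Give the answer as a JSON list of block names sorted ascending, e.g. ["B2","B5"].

idom tree: B1←B0 B2←B1 B3←B0 B4←B2 B5←B4 B6←B0 B7←B2 B8←B5
Join-block Dom:
  B2: preds {B1,B4,B7}: {B0,B1} ∩ {B0,B1,B2,B4} ∩ {B0,B1,B2,B7} = {B0,B1}; idom=B1
  B3: preds {B0,B1}: {B0} ∩ {B0,B1} = {B0}; idom=B0
  B6: preds {B3,B5}: {B0,B3} ∩ {B0,B1,B2,B4,B5} = {B0}; idom=B0
  B7: preds {B2,B4,B5}: {B0,B1,B2} ∩ {B0,B1,B2,B4} ∩ {B0,B1,B2,B4,B5} = {B0,B1,B2}; idom=B2

DF derivation:
  join B2 pred B1: · stop@B1
  join B2 pred B4: B4→B2 stop@B1
  join B2 pred B7: B7→B2 stop@B1
  join B3 pred B0: · stop@B0
  join B3 pred B1: B1 stop@B0
  join B6 pred B3: B3 stop@B0
  join B6 pred B5: B5→B4→B2→B1 stop@B0
  join B7 pred B2: · stop@B2
  join B7 pred B4: B4 stop@B2
  join B7 pred B5: B5→B4 stop@B2
  B0 → ∅
  B1 → {B3,B6}
  B2 → {B2,B6}
  B3 → {B6}
  B4 → {B2,B6,B7}
  B5 → {B6,B7}
  B6 → ∅
  B7 → {B2}
  B8 → ∅

φ for t: defs {B0,B1,B2,B4,B5}
  DF⁺ = {B2,B3,B6,B7}

Answer: ["B2", "B3", "B6", "B7"]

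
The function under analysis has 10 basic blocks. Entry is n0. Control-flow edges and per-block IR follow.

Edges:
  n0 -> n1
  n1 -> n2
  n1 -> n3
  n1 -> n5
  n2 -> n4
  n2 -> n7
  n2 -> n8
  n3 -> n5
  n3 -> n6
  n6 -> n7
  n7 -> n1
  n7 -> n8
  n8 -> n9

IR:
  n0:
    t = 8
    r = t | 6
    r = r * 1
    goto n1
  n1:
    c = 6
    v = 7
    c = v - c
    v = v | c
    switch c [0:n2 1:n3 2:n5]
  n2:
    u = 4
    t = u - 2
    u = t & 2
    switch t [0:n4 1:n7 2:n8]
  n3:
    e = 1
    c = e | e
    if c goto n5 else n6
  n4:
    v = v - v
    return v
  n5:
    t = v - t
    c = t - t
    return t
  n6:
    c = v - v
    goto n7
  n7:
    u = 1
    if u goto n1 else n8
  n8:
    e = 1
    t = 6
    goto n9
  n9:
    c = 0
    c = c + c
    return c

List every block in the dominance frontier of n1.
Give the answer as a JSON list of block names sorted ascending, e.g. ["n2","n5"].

Answer: ["n1"]

Derivation:
idom tree: n1←n0 n2←n1 n3←n1 n4←n2 n5←n1 n6←n3 n7←n1 n8←n1 n9←n8
Dom at joins:
  n1: preds {n0,n7}: {n0} ∩ {n0,n1,n7} = {n0}; idom=n0
  n5: preds {n1,n3}: {n0,n1} ∩ {n0,n1,n3} = {n0,n1}; idom=n1
  n7: preds {n2,n6}: {n0,n1,n2} ∩ {n0,n1,n3,n6} = {n0,n1}; idom=n1
  n8: preds {n2,n7}: {n0,n1,n2} ∩ {n0,n1,n7} = {n0,n1}; idom=n1

Frontier:
  join n1 pred n0: · stop@n0
  join n1 pred n7: n7→n1 stop@n0
  join n5 pred n1: · stop@n1
  join n5 pred n3: n3 stop@n1
  join n7 pred n2: n2 stop@n1
  join n7 pred n6: n6→n3 stop@n1
  join n8 pred n2: n2 stop@n1
  join n8 pred n7: n7 stop@n1
  n0: DF=∅
  n1: DF={n1}
  n2: DF={n7,n8}
  n3: DF={n5,n7}
  n4: DF=∅
  n5: DF=∅
  n6: DF={n7}
  n7: DF={n1,n8}
  n8: DF=∅
  n9: DF=∅

DF(n1) = ["n1"]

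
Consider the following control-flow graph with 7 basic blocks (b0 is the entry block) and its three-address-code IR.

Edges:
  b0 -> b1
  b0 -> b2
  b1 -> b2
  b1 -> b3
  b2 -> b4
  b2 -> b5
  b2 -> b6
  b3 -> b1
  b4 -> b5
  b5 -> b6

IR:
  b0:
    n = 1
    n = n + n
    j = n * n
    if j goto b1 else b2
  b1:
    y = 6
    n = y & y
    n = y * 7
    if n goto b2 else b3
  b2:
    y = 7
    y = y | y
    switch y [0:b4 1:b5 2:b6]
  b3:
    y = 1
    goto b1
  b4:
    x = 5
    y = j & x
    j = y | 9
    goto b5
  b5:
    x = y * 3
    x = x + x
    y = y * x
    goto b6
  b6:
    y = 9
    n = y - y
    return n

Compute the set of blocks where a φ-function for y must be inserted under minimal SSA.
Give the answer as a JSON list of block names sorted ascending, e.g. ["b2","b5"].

idom tree: b1←b0 b2←b0 b3←b1 b4←b2 b5←b2 b6←b2
Dom at joins:
  b1: preds {b0,b3}: {b0} ∩ {b0,b1,b3} = {b0}; idom=b0
  b2: preds {b0,b1}: {b0} ∩ {b0,b1} = {b0}; idom=b0
  b5: preds {b2,b4}: {b0,b2} ∩ {b0,b2,b4} = {b0,b2}; idom=b2
  b6: preds {b2,b5}: {b0,b2} ∩ {b0,b2,b5} = {b0,b2}; idom=b2

Frontier:
  b1←b0: walk · to b0
  b1←b3: walk b3→b1 to b0
  b2←b0: walk · to b0
  b2←b1: walk b1 to b0
  b5←b2: walk · to b2
  b5←b4: walk b4 to b2
  b6←b2: walk · to b2
  b6←b5: walk b5 to b2
  DF(b0)=∅
  DF(b1)={b1,b2}
  DF(b2)=∅
  DF(b3)={b1}
  DF(b4)={b5}
  DF(b5)={b6}
  DF(b6)=∅

φ for y: defs {b1,b2,b3,b4,b5,b6}
  DF⁺ = {b1,b2,b5,b6}

Answer: ["b1", "b2", "b5", "b6"]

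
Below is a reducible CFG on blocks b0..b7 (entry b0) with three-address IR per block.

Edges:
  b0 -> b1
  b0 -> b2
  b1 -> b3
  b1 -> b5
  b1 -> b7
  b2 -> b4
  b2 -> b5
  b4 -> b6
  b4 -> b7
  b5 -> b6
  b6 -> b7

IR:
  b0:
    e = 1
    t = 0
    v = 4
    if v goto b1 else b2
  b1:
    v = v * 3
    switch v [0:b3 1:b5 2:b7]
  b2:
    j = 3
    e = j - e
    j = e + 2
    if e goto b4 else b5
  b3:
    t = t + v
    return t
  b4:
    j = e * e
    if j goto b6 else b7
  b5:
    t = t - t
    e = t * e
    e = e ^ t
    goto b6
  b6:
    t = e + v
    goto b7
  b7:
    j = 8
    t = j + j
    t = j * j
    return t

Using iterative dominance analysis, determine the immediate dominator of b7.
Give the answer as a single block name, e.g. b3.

idom tree: b1←b0 b2←b0 b3←b1 b4←b2 b5←b0 b6←b0 b7←b0
Dom∩ at merges:
  b5: preds {b1,b2}: {b0,b1} ∩ {b0,b2} = {b0}; idom=b0
  b6: preds {b4,b5}: {b0,b2,b4} ∩ {b0,b5} = {b0}; idom=b0
  b7: preds {b1,b4,b6}: {b0,b1} ∩ {b0,b2,b4} ∩ {b0,b6} = {b0}; idom=b0

idom(b7) = b0

Answer: b0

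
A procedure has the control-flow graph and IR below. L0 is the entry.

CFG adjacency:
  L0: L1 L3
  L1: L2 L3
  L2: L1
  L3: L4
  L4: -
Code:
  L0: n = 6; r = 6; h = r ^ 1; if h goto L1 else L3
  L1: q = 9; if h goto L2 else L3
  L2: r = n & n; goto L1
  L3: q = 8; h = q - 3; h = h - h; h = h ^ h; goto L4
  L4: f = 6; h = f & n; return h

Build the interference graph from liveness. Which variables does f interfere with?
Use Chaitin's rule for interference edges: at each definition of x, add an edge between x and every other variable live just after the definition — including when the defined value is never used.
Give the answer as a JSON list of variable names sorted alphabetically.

Answer: ["n"]

Analysis:
Block summaries:
  L0 def {h,n,r} use ∅
  L1 def {q} use {h}
  L2 def {r} use {n}
  L3 def {h,q} use ∅
  L4 def {f,h} use {n}

Live sets:
  live L0: ∅→{h,n}
  live L1: {h,n}→{h,n}
  live L2: {h,n}→{h,n}
  live L3: {n}→{n}
  live L4: {n}→∅

Interfere edges:
  f — {n}
  h — {n,q,r}
  n — {f,h,q,r}
  q — {h,n}
  r — {h,n}

N(f) = ["n"]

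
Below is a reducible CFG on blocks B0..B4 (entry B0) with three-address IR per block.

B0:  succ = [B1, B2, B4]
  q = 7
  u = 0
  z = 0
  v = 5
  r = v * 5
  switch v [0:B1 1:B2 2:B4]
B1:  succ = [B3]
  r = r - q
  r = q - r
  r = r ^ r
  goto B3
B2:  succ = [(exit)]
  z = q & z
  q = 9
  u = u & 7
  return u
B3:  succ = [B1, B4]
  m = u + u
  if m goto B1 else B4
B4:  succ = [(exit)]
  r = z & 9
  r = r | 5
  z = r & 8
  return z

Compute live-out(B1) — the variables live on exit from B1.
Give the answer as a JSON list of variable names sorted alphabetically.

Answer: ["q", "r", "u", "z"]

Working:
def/use:
  B0 def {q,r,u,v,z} use ∅
  B1 def {r} use {q,r}
  B2 def {q,u,z} use {q,u,z}
  B3 def {m} use {u}
  B4 def {r,z} use {z}

Liveness:
  B0 li=∅ lo={q,r,u,z}
  B1 li={q,r,u,z} lo={q,r,u,z}
  B2 li={q,u,z} lo=∅
  B3 li={q,r,u,z} lo={q,r,u,z}
  B4 li={z} lo=∅

live-out(B1) = ["q", "r", "u", "z"]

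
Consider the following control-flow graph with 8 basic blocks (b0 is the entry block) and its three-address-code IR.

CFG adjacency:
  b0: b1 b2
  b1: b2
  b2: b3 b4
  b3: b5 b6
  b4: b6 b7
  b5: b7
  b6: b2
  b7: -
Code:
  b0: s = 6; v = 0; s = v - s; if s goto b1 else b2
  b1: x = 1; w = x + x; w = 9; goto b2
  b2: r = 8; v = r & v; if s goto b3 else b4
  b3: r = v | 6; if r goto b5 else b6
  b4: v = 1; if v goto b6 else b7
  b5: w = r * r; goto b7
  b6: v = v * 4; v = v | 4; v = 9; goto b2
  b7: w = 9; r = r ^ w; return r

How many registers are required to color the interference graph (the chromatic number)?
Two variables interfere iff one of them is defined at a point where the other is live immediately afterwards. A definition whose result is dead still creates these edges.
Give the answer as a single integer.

Answer: 4

Analysis:
Block summaries:
  b0: {s,v} / ∅
  b1: {w,x} / ∅
  b2: {r,v} / {s,v}
  b3: {r} / {v}
  b4: {v} / ∅
  b5: {w} / {r}
  b6: {v} / {v}
  b7: {r,w} / {r}

Live sets:
  live b0: ∅→{s,v}
  live b1: {s,v}→{s,v}
  live b2: {s,v}→{r,s,v}
  live b3: {s,v}→{r,s,v}
  live b4: {r,s}→{r,s,v}
  live b5: {r}→{r}
  live b6: {s,v}→{s,v}
  live b7: {r}→∅

Conflict graph:
  r: {s,v,w}
  s: {r,v,w,x}
  v: {r,s,w,x}
  w: {r,s,v}
  x: {s,v}

Chromatic number:
  {r,s,v,w} pairwise interfere (4-clique) ⇒ χ ≥ 4
  4-colouring: R0={s}  R1={v}  R2={r,x}  R3={w}
  χ = 4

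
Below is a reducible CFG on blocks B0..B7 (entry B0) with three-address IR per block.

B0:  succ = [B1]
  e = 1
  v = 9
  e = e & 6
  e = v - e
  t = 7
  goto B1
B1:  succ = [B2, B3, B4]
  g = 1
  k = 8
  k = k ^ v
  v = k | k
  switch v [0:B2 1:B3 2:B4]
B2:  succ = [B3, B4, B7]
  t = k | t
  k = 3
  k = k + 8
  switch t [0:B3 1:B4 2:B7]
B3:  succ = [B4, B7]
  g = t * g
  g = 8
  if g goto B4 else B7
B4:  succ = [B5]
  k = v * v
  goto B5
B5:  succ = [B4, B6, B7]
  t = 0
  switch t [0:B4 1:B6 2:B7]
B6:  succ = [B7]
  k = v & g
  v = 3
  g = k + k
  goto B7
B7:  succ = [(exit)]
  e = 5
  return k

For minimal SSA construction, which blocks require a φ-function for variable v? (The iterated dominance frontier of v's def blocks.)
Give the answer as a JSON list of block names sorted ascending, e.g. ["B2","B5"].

idom tree: B1←B0 B2←B1 B3←B1 B4←B1 B5←B4 B6←B5 B7←B1
Dom∩ at merges:
  B3: preds {B1,B2}: {B0,B1} ∩ {B0,B1,B2} = {B0,B1}; idom=B1
  B4: preds {B1,B2,B3,B5}: {B0,B1} ∩ {B0,B1,B2} ∩ {B0,B1,B3} ∩ {B0,B1,B4,B5} = {B0,B1}; idom=B1
  B7: preds {B2,B3,B5,B6}: {B0,B1,B2} ∩ {B0,B1,B3} ∩ {B0,B1,B4,B5} ∩ {B0,B1,B4,B5,B6} = {B0,B1}; idom=B1

DF derivation:
  B3←B1: walk · to B1
  B3←B2: walk B2 to B1
  B4←B1: walk · to B1
  B4←B2: walk B2 to B1
  B4←B3: walk B3 to B1
  B4←B5: walk B5→B4 to B1
  B7←B2: walk B2 to B1
  B7←B3: walk B3 to B1
  B7←B5: walk B5→B4 to B1
  B7←B6: walk B6→B5→B4 to B1
  DF(B0)=∅
  DF(B1)=∅
  DF(B2)={B3,B4,B7}
  DF(B3)={B4,B7}
  DF(B4)={B4,B7}
  DF(B5)={B4,B7}
  DF(B6)={B7}
  DF(B7)=∅

φ for v: defs {B0,B1,B6}
  DF⁺ = {B7}

Answer: ["B7"]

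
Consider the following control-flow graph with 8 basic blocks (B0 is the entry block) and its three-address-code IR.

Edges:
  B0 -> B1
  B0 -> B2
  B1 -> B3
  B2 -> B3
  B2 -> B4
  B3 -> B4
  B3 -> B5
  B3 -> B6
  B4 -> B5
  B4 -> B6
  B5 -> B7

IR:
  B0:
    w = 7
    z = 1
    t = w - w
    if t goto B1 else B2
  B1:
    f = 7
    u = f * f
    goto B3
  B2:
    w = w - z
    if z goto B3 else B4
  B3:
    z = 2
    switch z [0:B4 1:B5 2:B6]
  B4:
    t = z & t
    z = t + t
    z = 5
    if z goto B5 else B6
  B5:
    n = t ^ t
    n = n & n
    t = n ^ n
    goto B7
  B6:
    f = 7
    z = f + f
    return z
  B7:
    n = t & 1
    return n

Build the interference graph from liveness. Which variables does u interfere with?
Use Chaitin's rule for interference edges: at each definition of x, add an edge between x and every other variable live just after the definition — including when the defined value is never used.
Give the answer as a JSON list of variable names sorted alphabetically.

Answer: ["t"]

Working:
Block summaries:
  B0: def={t,w,z} ue=∅
  B1: def={f,u} ue=∅
  B2: def={w} ue={w,z}
  B3: def={z} ue=∅
  B4: def={t,z} ue={t,z}
  B5: def={n,t} ue={t}
  B6: def={f,z} ue=∅
  B7: def={n} ue={t}

Liveness:
  B0 li=∅ lo={t,w,z}
  B1 li={t} lo={t}
  B2 li={t,w,z} lo={t,z}
  B3 li={t} lo={t,z}
  B4 li={t,z} lo={t}
  B5 li={t} lo={t}
  B6 li=∅ lo=∅
  B7 li={t} lo=∅

Interfere edges:
  f↔{t}
  n↔∅
  t↔{f,u,w,z}
  u↔{t}
  w↔{t,z}
  z↔{t,w}

N(u) = ["t"]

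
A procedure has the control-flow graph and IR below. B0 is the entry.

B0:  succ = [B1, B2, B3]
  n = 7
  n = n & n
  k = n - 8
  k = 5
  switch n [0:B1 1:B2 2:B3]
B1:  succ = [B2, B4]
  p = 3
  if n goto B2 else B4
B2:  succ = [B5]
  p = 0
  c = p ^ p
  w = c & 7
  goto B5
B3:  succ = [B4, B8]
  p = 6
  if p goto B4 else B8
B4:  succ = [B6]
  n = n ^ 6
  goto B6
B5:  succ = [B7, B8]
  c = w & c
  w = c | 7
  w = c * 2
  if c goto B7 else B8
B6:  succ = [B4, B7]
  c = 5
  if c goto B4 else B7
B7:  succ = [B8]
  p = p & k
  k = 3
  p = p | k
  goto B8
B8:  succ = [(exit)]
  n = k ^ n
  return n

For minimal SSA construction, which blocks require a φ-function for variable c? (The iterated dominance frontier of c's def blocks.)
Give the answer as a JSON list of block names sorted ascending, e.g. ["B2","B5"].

Answer: ["B4", "B7", "B8"]

Derivation:
idom tree: B1←B0 B2←B0 B3←B0 B4←B0 B5←B2 B6←B4 B7←B0 B8←B0
Dom∩ at merges:
  B2: preds {B0,B1}: {B0} ∩ {B0,B1} = {B0}; idom=B0
  B4: preds {B1,B3,B6}: {B0,B1} ∩ {B0,B3} ∩ {B0,B4,B6} = {B0}; idom=B0
  B7: preds {B5,B6}: {B0,B2,B5} ∩ {B0,B4,B6} = {B0}; idom=B0
  B8: preds {B3,B5,B7}: {B0,B3} ∩ {B0,B2,B5} ∩ {B0,B7} = {B0}; idom=B0

DF walk-up:
  join B2 pred B0: · stop@B0
  join B2 pred B1: B1 stop@B0
  join B4 pred B1: B1 stop@B0
  join B4 pred B3: B3 stop@B0
  join B4 pred B6: B6→B4 stop@B0
  join B7 pred B5: B5→B2 stop@B0
  join B7 pred B6: B6→B4 stop@B0
  join B8 pred B3: B3 stop@B0
  join B8 pred B5: B5→B2 stop@B0
  join B8 pred B7: B7 stop@B0
  B0: DF=∅
  B1: DF={B2,B4}
  B2: DF={B7,B8}
  B3: DF={B4,B8}
  B4: DF={B4,B7}
  B5: DF={B7,B8}
  B6: DF={B4,B7}
  B7: DF={B8}
  B8: DF=∅

φ for c: defs {B2,B5,B6}
  DF⁺ = {B4,B7,B8}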